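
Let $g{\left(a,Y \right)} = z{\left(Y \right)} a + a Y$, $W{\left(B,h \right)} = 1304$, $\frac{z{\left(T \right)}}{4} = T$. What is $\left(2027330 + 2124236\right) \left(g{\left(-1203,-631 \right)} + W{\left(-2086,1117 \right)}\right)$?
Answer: $15762537090254$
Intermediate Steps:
$z{\left(T \right)} = 4 T$
$g{\left(a,Y \right)} = 5 Y a$ ($g{\left(a,Y \right)} = 4 Y a + a Y = 4 Y a + Y a = 5 Y a$)
$\left(2027330 + 2124236\right) \left(g{\left(-1203,-631 \right)} + W{\left(-2086,1117 \right)}\right) = \left(2027330 + 2124236\right) \left(5 \left(-631\right) \left(-1203\right) + 1304\right) = 4151566 \left(3795465 + 1304\right) = 4151566 \cdot 3796769 = 15762537090254$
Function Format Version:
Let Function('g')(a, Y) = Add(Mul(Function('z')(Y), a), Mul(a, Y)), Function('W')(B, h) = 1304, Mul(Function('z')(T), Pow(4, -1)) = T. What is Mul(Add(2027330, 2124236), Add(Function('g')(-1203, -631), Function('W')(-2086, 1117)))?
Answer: 15762537090254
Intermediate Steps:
Function('z')(T) = Mul(4, T)
Function('g')(a, Y) = Mul(5, Y, a) (Function('g')(a, Y) = Add(Mul(Mul(4, Y), a), Mul(a, Y)) = Add(Mul(4, Y, a), Mul(Y, a)) = Mul(5, Y, a))
Mul(Add(2027330, 2124236), Add(Function('g')(-1203, -631), Function('W')(-2086, 1117))) = Mul(Add(2027330, 2124236), Add(Mul(5, -631, -1203), 1304)) = Mul(4151566, Add(3795465, 1304)) = Mul(4151566, 3796769) = 15762537090254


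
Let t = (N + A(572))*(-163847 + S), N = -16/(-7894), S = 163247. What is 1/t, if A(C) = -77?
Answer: 3947/182346600 ≈ 2.1646e-5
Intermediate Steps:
N = 8/3947 (N = -1/7894*(-16) = 8/3947 ≈ 0.0020269)
t = 182346600/3947 (t = (8/3947 - 77)*(-163847 + 163247) = -303911/3947*(-600) = 182346600/3947 ≈ 46199.)
1/t = 1/(182346600/3947) = 3947/182346600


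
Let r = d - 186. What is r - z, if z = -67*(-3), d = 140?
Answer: -247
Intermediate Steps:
z = 201
r = -46 (r = 140 - 186 = -46)
r - z = -46 - 1*201 = -46 - 201 = -247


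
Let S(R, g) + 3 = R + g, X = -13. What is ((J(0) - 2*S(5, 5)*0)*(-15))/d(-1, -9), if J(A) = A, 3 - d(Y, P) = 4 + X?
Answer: 0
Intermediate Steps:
d(Y, P) = 12 (d(Y, P) = 3 - (4 - 13) = 3 - 1*(-9) = 3 + 9 = 12)
S(R, g) = -3 + R + g (S(R, g) = -3 + (R + g) = -3 + R + g)
((J(0) - 2*S(5, 5)*0)*(-15))/d(-1, -9) = ((0 - 2*(-3 + 5 + 5)*0)*(-15))/12 = ((0 - 2*7*0)*(-15))*(1/12) = ((0 - 14*0)*(-15))*(1/12) = ((0 + 0)*(-15))*(1/12) = (0*(-15))*(1/12) = 0*(1/12) = 0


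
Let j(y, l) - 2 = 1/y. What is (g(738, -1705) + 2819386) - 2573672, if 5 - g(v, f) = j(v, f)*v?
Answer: 244242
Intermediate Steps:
j(y, l) = 2 + 1/y
g(v, f) = 5 - v*(2 + 1/v) (g(v, f) = 5 - (2 + 1/v)*v = 5 - v*(2 + 1/v))
(g(738, -1705) + 2819386) - 2573672 = ((4 - 2*738) + 2819386) - 2573672 = ((4 - 1476) + 2819386) - 2573672 = (-1472 + 2819386) - 2573672 = 2817914 - 2573672 = 244242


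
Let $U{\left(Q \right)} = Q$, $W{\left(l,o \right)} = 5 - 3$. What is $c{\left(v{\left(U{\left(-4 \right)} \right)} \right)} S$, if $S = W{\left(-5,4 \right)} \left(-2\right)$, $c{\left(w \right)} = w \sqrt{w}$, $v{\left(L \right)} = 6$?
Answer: $- 24 \sqrt{6} \approx -58.788$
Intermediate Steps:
$W{\left(l,o \right)} = 2$
$c{\left(w \right)} = w^{\frac{3}{2}}$
$S = -4$ ($S = 2 \left(-2\right) = -4$)
$c{\left(v{\left(U{\left(-4 \right)} \right)} \right)} S = 6^{\frac{3}{2}} \left(-4\right) = 6 \sqrt{6} \left(-4\right) = - 24 \sqrt{6}$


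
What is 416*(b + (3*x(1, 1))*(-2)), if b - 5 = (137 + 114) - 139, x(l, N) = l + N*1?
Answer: 43680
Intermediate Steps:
x(l, N) = N + l (x(l, N) = l + N = N + l)
b = 117 (b = 5 + ((137 + 114) - 139) = 5 + (251 - 139) = 5 + 112 = 117)
416*(b + (3*x(1, 1))*(-2)) = 416*(117 + (3*(1 + 1))*(-2)) = 416*(117 + (3*2)*(-2)) = 416*(117 + 6*(-2)) = 416*(117 - 12) = 416*105 = 43680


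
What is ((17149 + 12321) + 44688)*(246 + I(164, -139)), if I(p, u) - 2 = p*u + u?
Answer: -1682422546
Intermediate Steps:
I(p, u) = 2 + u + p*u (I(p, u) = 2 + (p*u + u) = 2 + (u + p*u) = 2 + u + p*u)
((17149 + 12321) + 44688)*(246 + I(164, -139)) = ((17149 + 12321) + 44688)*(246 + (2 - 139 + 164*(-139))) = (29470 + 44688)*(246 + (2 - 139 - 22796)) = 74158*(246 - 22933) = 74158*(-22687) = -1682422546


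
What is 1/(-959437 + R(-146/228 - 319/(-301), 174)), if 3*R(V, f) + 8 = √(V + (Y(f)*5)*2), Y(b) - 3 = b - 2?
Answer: -296299914498/284281891139259061 - 3*√2061032424402/284281891139259061 ≈ -1.0423e-6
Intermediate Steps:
Y(b) = 1 + b (Y(b) = 3 + (b - 2) = 3 + (-2 + b) = 1 + b)
R(V, f) = -8/3 + √(10 + V + 10*f)/3 (R(V, f) = -8/3 + √(V + ((1 + f)*5)*2)/3 = -8/3 + √(V + (5 + 5*f)*2)/3 = -8/3 + √(V + (10 + 10*f))/3 = -8/3 + √(10 + V + 10*f)/3)
1/(-959437 + R(-146/228 - 319/(-301), 174)) = 1/(-959437 + (-8/3 + √(10 + (-146/228 - 319/(-301)) + 10*174)/3)) = 1/(-959437 + (-8/3 + √(10 + (-146*1/228 - 319*(-1/301)) + 1740)/3)) = 1/(-959437 + (-8/3 + √(10 + (-73/114 + 319/301) + 1740)/3)) = 1/(-959437 + (-8/3 + √(10 + 14393/34314 + 1740)/3)) = 1/(-959437 + (-8/3 + √(60063893/34314)/3)) = 1/(-959437 + (-8/3 + (√2061032424402/34314)/3)) = 1/(-959437 + (-8/3 + √2061032424402/102942)) = 1/(-2878319/3 + √2061032424402/102942)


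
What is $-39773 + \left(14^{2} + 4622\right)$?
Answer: $-34955$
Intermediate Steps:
$-39773 + \left(14^{2} + 4622\right) = -39773 + \left(196 + 4622\right) = -39773 + 4818 = -34955$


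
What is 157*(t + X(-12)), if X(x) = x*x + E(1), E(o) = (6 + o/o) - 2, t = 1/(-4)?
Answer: 93415/4 ≈ 23354.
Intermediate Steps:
t = -1/4 ≈ -0.25000
E(o) = 5 (E(o) = (6 + 1) - 2 = 7 - 2 = 5)
X(x) = 5 + x**2 (X(x) = x*x + 5 = x**2 + 5 = 5 + x**2)
157*(t + X(-12)) = 157*(-1/4 + (5 + (-12)**2)) = 157*(-1/4 + (5 + 144)) = 157*(-1/4 + 149) = 157*(595/4) = 93415/4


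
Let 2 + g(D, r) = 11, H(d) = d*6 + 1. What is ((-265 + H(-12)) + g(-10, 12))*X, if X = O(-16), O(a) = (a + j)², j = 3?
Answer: -55263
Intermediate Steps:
H(d) = 1 + 6*d (H(d) = 6*d + 1 = 1 + 6*d)
g(D, r) = 9 (g(D, r) = -2 + 11 = 9)
O(a) = (3 + a)² (O(a) = (a + 3)² = (3 + a)²)
X = 169 (X = (3 - 16)² = (-13)² = 169)
((-265 + H(-12)) + g(-10, 12))*X = ((-265 + (1 + 6*(-12))) + 9)*169 = ((-265 + (1 - 72)) + 9)*169 = ((-265 - 71) + 9)*169 = (-336 + 9)*169 = -327*169 = -55263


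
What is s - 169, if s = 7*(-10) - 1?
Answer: -240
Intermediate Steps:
s = -71 (s = -70 - 1 = -71)
s - 169 = -71 - 169 = -240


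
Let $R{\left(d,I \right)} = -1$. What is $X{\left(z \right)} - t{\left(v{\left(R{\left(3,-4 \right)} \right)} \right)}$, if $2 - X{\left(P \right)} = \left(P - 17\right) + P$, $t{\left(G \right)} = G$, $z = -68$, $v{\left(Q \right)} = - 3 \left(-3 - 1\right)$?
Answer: $143$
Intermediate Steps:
$v{\left(Q \right)} = 12$ ($v{\left(Q \right)} = \left(-3\right) \left(-4\right) = 12$)
$X{\left(P \right)} = 19 - 2 P$ ($X{\left(P \right)} = 2 - \left(\left(P - 17\right) + P\right) = 2 - \left(\left(-17 + P\right) + P\right) = 2 - \left(-17 + 2 P\right) = 19 - 2 P$)
$X{\left(z \right)} - t{\left(v{\left(R{\left(3,-4 \right)} \right)} \right)} = \left(19 - -136\right) - 12 = \left(19 + 136\right) - 12 = 155 - 12 = 143$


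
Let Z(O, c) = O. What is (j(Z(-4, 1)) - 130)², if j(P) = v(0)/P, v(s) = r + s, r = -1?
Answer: 269361/16 ≈ 16835.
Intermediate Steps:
v(s) = -1 + s
j(P) = -1/P (j(P) = (-1 + 0)/P = -1/P)
(j(Z(-4, 1)) - 130)² = (-1/(-4) - 130)² = (-1*(-¼) - 130)² = (¼ - 130)² = (-519/4)² = 269361/16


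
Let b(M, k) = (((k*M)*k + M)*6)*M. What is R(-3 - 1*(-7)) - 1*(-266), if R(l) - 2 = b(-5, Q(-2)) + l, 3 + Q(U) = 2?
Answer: 572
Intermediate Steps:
Q(U) = -1 (Q(U) = -3 + 2 = -1)
b(M, k) = M*(6*M + 6*M*k²) (b(M, k) = (((M*k)*k + M)*6)*M = ((M*k² + M)*6)*M = ((M + M*k²)*6)*M = (6*M + 6*M*k²)*M = M*(6*M + 6*M*k²))
R(l) = 302 + l (R(l) = 2 + (6*(-5)²*(1 + (-1)²) + l) = 2 + (6*25*(1 + 1) + l) = 2 + (6*25*2 + l) = 2 + (300 + l) = 302 + l)
R(-3 - 1*(-7)) - 1*(-266) = (302 + (-3 - 1*(-7))) - 1*(-266) = (302 + (-3 + 7)) + 266 = (302 + 4) + 266 = 306 + 266 = 572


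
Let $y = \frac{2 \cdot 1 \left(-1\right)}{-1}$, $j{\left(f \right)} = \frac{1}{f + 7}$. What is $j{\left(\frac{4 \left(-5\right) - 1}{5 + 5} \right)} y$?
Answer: $\frac{20}{49} \approx 0.40816$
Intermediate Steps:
$j{\left(f \right)} = \frac{1}{7 + f}$
$y = 2$ ($y = 2 \left(-1\right) \left(-1\right) = \left(-2\right) \left(-1\right) = 2$)
$j{\left(\frac{4 \left(-5\right) - 1}{5 + 5} \right)} y = \frac{1}{7 + \frac{4 \left(-5\right) - 1}{5 + 5}} \cdot 2 = \frac{1}{7 + \frac{-20 - 1}{10}} \cdot 2 = \frac{1}{7 - \frac{21}{10}} \cdot 2 = \frac{1}{\frac{49}{10}} \cdot 2 = \frac{10}{49} \cdot 2 = \frac{20}{49}$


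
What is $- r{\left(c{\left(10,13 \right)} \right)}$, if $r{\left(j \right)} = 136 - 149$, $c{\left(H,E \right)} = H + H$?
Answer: $13$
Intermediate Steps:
$c{\left(H,E \right)} = 2 H$
$r{\left(j \right)} = -13$ ($r{\left(j \right)} = 136 - 149 = -13$)
$- r{\left(c{\left(10,13 \right)} \right)} = \left(-1\right) \left(-13\right) = 13$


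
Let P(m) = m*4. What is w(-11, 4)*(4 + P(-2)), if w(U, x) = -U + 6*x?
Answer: -140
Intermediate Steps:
P(m) = 4*m
w(-11, 4)*(4 + P(-2)) = (-1*(-11) + 6*4)*(4 + 4*(-2)) = (11 + 24)*(4 - 8) = 35*(-4) = -140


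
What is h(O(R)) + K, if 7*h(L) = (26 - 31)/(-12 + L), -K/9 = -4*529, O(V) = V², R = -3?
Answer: 399929/21 ≈ 19044.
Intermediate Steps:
K = 19044 (K = -(-36)*529 = -9*(-2116) = 19044)
h(L) = -5/(7*(-12 + L)) (h(L) = ((26 - 31)/(-12 + L))/7 = (-5/(-12 + L))/7 = -5/(7*(-12 + L)))
h(O(R)) + K = -5/(-84 + 7*(-3)²) + 19044 = -5/(-84 + 7*9) + 19044 = -5/(-84 + 63) + 19044 = -5/(-21) + 19044 = -5*(-1/21) + 19044 = 5/21 + 19044 = 399929/21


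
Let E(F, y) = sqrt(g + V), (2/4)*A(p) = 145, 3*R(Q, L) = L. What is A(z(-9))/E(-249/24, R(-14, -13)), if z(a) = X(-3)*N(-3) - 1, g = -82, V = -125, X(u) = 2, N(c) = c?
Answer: -290*I*sqrt(23)/69 ≈ -20.156*I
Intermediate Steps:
R(Q, L) = L/3
z(a) = -7 (z(a) = 2*(-3) - 1 = -6 - 1 = -7)
A(p) = 290 (A(p) = 2*145 = 290)
E(F, y) = 3*I*sqrt(23) (E(F, y) = sqrt(-82 - 125) = sqrt(-207) = 3*I*sqrt(23))
A(z(-9))/E(-249/24, R(-14, -13)) = 290/((3*I*sqrt(23))) = 290*(-I*sqrt(23)/69) = -290*I*sqrt(23)/69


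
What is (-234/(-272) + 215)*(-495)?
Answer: -14531715/136 ≈ -1.0685e+5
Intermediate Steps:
(-234/(-272) + 215)*(-495) = (-234*(-1/272) + 215)*(-495) = (117/136 + 215)*(-495) = (29357/136)*(-495) = -14531715/136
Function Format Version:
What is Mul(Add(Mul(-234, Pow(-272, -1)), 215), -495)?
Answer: Rational(-14531715, 136) ≈ -1.0685e+5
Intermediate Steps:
Mul(Add(Mul(-234, Pow(-272, -1)), 215), -495) = Mul(Add(Mul(-234, Rational(-1, 272)), 215), -495) = Mul(Add(Rational(117, 136), 215), -495) = Mul(Rational(29357, 136), -495) = Rational(-14531715, 136)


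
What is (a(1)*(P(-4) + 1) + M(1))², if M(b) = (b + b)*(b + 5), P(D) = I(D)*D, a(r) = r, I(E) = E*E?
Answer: 2601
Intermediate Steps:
I(E) = E²
P(D) = D³ (P(D) = D²*D = D³)
M(b) = 2*b*(5 + b) (M(b) = (2*b)*(5 + b) = 2*b*(5 + b))
(a(1)*(P(-4) + 1) + M(1))² = (1*((-4)³ + 1) + 2*1*(5 + 1))² = (1*(-64 + 1) + 2*1*6)² = (1*(-63) + 12)² = (-63 + 12)² = (-51)² = 2601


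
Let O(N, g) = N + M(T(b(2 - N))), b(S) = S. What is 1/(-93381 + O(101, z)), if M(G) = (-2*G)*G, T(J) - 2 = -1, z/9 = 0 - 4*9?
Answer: -1/93282 ≈ -1.0720e-5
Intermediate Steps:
z = -324 (z = 9*(0 - 4*9) = 9*(0 - 36) = 9*(-36) = -324)
T(J) = 1 (T(J) = 2 - 1 = 1)
M(G) = -2*G²
O(N, g) = -2 + N (O(N, g) = N - 2*1² = N - 2*1 = N - 2 = -2 + N)
1/(-93381 + O(101, z)) = 1/(-93381 + (-2 + 101)) = 1/(-93381 + 99) = 1/(-93282) = -1/93282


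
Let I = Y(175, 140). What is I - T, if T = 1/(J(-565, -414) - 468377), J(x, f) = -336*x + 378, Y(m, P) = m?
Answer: 48677826/278159 ≈ 175.00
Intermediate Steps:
J(x, f) = 378 - 336*x
I = 175
T = -1/278159 (T = 1/((378 - 336*(-565)) - 468377) = 1/((378 + 189840) - 468377) = 1/(190218 - 468377) = 1/(-278159) = -1/278159 ≈ -3.5951e-6)
I - T = 175 - 1*(-1/278159) = 175 + 1/278159 = 48677826/278159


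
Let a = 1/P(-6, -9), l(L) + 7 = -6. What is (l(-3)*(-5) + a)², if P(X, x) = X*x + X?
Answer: 9740641/2304 ≈ 4227.7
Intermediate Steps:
l(L) = -13 (l(L) = -7 - 6 = -13)
P(X, x) = X + X*x
a = 1/48 (a = 1/(-6*(1 - 9)) = 1/(-6*(-8)) = 1/48 ≈ 0.020833)
(l(-3)*(-5) + a)² = (-13*(-5) + 1/48)² = (65 + 1/48)² = (3121/48)² = 9740641/2304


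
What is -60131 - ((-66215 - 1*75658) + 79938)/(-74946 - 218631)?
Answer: -5884380174/97859 ≈ -60131.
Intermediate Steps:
-60131 - ((-66215 - 1*75658) + 79938)/(-74946 - 218631) = -60131 - ((-66215 - 75658) + 79938)/(-293577) = -60131 - (-141873 + 79938)*(-1)/293577 = -60131 - (-61935)*(-1)/293577 = -60131 - 1*20645/97859 = -60131 - 20645/97859 = -5884380174/97859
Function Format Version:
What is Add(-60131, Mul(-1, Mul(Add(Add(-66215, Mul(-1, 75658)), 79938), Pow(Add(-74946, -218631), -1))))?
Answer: Rational(-5884380174, 97859) ≈ -60131.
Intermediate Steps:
Add(-60131, Mul(-1, Mul(Add(Add(-66215, Mul(-1, 75658)), 79938), Pow(Add(-74946, -218631), -1)))) = Add(-60131, Mul(-1, Mul(Add(Add(-66215, -75658), 79938), Pow(-293577, -1)))) = Add(-60131, Mul(-1, Mul(Add(-141873, 79938), Rational(-1, 293577)))) = Add(-60131, Mul(-1, Mul(-61935, Rational(-1, 293577)))) = Add(-60131, Mul(-1, Rational(20645, 97859))) = Add(-60131, Rational(-20645, 97859)) = Rational(-5884380174, 97859)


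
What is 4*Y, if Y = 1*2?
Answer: 8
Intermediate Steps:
Y = 2
4*Y = 4*2 = 8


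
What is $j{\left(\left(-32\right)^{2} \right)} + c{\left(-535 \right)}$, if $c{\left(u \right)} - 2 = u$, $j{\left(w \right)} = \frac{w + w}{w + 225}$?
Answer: $- \frac{663669}{1249} \approx -531.36$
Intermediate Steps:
$j{\left(w \right)} = \frac{2 w}{225 + w}$
$c{\left(u \right)} = 2 + u$
$j{\left(\left(-32\right)^{2} \right)} + c{\left(-535 \right)} = \frac{2 \left(-32\right)^{2}}{225 + \left(-32\right)^{2}} + \left(2 - 535\right) = 2 \cdot 1024 \frac{1}{225 + 1024} - 533 = 2 \cdot 1024 \cdot \frac{1}{1249} - 533 = \frac{2048}{1249} - 533 = - \frac{663669}{1249}$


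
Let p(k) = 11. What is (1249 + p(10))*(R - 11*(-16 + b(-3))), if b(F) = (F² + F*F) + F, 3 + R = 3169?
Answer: 4003020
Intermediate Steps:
R = 3166 (R = -3 + 3169 = 3166)
b(F) = F + 2*F² (b(F) = (F² + F²) + F = 2*F² + F = F + 2*F²)
(1249 + p(10))*(R - 11*(-16 + b(-3))) = (1249 + 11)*(3166 - 11*(-16 - 3*(1 + 2*(-3)))) = 1260*(3166 - 11*(-16 - 3*(1 - 6))) = 1260*(3166 - 11*(-16 - 3*(-5))) = 1260*(3166 - 11*(-16 + 15)) = 1260*(3166 - 11*(-1)) = 1260*(3166 + 11) = 1260*3177 = 4003020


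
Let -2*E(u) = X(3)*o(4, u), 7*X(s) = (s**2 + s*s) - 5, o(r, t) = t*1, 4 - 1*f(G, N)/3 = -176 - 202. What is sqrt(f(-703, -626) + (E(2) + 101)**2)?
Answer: sqrt(537790)/7 ≈ 104.76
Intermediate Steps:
f(G, N) = 1146 (f(G, N) = 12 - 3*(-176 - 202) = 12 - 3*(-378) = 12 + 1134 = 1146)
o(r, t) = t
X(s) = -5/7 + 2*s**2/7 (X(s) = ((s**2 + s*s) - 5)/7 = ((s**2 + s**2) - 5)/7 = (2*s**2 - 5)/7 = (-5 + 2*s**2)/7 = -5/7 + 2*s**2/7)
E(u) = -13*u/14 (E(u) = -(-5/7 + (2/7)*3**2)*u/2 = -(-5/7 + (2/7)*9)*u/2 = -(-5/7 + 18/7)*u/2 = -13*u/14)
sqrt(f(-703, -626) + (E(2) + 101)**2) = sqrt(1146 + (-13/14*2 + 101)**2) = sqrt(1146 + (-13/7 + 101)**2) = sqrt(1146 + (694/7)**2) = sqrt(1146 + 481636/49) = sqrt(537790/49) = sqrt(537790)/7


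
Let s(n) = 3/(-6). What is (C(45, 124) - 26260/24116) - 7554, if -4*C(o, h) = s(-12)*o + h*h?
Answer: -549529551/48232 ≈ -11393.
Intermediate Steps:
s(n) = -½ (s(n) = 3*(-⅙) = -½)
C(o, h) = -h²/4 + o/8 (C(o, h) = -(-o/2 + h*h)/4 = -(-o/2 + h²)/4 = -(h² - o/2)/4 = -h²/4 + o/8)
(C(45, 124) - 26260/24116) - 7554 = ((-¼*124² + (⅛)*45) - 26260/24116) - 7554 = ((-¼*15376 + 45/8) - 26260*1/24116) - 7554 = ((-3844 + 45/8) - 6565/6029) - 7554 = (-30707/8 - 6565/6029) - 7554 = -185185023/48232 - 7554 = -549529551/48232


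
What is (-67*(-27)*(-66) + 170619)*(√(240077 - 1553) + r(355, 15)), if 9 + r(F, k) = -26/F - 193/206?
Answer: -7499760045/14626 + 102450*√59631 ≈ 2.4505e+7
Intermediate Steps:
r(F, k) = -2047/206 - 26/F (r(F, k) = -9 + (-26/F - 193/206) = -9 + (-193/206 - 26/F) = -2047/206 - 26/F)
(-67*(-27)*(-66) + 170619)*(√(240077 - 1553) + r(355, 15)) = (-67*(-27)*(-66) + 170619)*(√(240077 - 1553) + (-2047/206 - 26/355)) = (1809*(-66) + 170619)*(√238524 + (-2047/206 - 26*1/355)) = (-119394 + 170619)*(2*√59631 + (-2047/206 - 26/355)) = 51225*(2*√59631 - 732041/73130) = 51225*(-732041/73130 + 2*√59631) = -7499760045/14626 + 102450*√59631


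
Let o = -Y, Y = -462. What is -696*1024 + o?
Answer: -712242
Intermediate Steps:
o = 462 (o = -1*(-462) = 462)
-696*1024 + o = -696*1024 + 462 = -712704 + 462 = -712242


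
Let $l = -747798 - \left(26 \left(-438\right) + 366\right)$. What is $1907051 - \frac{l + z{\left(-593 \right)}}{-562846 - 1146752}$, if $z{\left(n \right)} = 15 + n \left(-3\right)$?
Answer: $\frac{543381640086}{284933} \approx 1.9071 \cdot 10^{6}$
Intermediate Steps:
$l = -736776$ ($l = -747798 - \left(-11388 + 366\right) = -747798 - -11022 = -747798 + 11022 = -736776$)
$z{\left(n \right)} = 15 - 3 n$
$1907051 - \frac{l + z{\left(-593 \right)}}{-562846 - 1146752} = 1907051 - \frac{-736776 + \left(15 - -1779\right)}{-562846 - 1146752} = 1907051 - \frac{-736776 + \left(15 + 1779\right)}{-1709598} = 1907051 - \left(-736776 + 1794\right) \left(- \frac{1}{1709598}\right) = 1907051 - \left(-734982\right) \left(- \frac{1}{1709598}\right) = 1907051 - \frac{122497}{284933} = \frac{543381640086}{284933}$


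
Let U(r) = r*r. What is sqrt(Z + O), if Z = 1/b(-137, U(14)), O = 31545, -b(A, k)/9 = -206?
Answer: sqrt(12047792786)/618 ≈ 177.61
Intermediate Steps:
U(r) = r**2
b(A, k) = 1854 (b(A, k) = -9*(-206) = 1854)
Z = 1/1854 ≈ 0.00053937
sqrt(Z + O) = sqrt(1/1854 + 31545) = sqrt(58484431/1854) = sqrt(12047792786)/618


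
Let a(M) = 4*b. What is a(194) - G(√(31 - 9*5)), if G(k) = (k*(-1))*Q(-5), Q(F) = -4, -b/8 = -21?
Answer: 672 - 4*I*√14 ≈ 672.0 - 14.967*I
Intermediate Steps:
b = 168 (b = -8*(-21) = 168)
G(k) = 4*k (G(k) = (k*(-1))*(-4) = -k*(-4) = 4*k)
a(M) = 672 (a(M) = 4*168 = 672)
a(194) - G(√(31 - 9*5)) = 672 - 4*√(31 - 9*5) = 672 - 4*√(31 - 45) = 672 - 4*√(-14) = 672 - 4*I*√14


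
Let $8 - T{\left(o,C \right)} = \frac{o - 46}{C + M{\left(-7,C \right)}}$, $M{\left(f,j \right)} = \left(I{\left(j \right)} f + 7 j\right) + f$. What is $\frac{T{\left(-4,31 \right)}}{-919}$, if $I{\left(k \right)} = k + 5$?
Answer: $- \frac{38}{10109} \approx -0.003759$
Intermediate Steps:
$I{\left(k \right)} = 5 + k$
$M{\left(f,j \right)} = f + 7 j + f \left(5 + j\right)$ ($M{\left(f,j \right)} = \left(\left(5 + j\right) f + 7 j\right) + f = \left(f \left(5 + j\right) + 7 j\right) + f = \left(7 j + f \left(5 + j\right)\right) + f = f + 7 j + f \left(5 + j\right)$)
$T{\left(o,C \right)} = 8 - \frac{-46 + o}{-42 + C}$ ($T{\left(o,C \right)} = 8 - \frac{o - 46}{C - \left(7 - 7 C + 7 \left(5 + C\right)\right)} = 8 - \frac{-46 + o}{C - 42} = 8 - \frac{-46 + o}{-42 + C}$)
$\frac{T{\left(-4,31 \right)}}{-919} = \frac{\frac{1}{42 - 31} \left(290 - 4 - 248\right)}{-919} = \frac{290 - 4 - 248}{42 - 31} \left(- \frac{1}{919}\right) = \frac{1}{11} \cdot 38 \left(- \frac{1}{919}\right) = \frac{38}{11} \left(- \frac{1}{919}\right) = - \frac{38}{10109}$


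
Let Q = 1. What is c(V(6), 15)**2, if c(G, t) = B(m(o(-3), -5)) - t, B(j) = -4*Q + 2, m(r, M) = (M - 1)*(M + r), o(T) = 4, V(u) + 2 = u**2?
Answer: 289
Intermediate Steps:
V(u) = -2 + u**2
m(r, M) = (-1 + M)*(M + r)
B(j) = -2 (B(j) = -4*1 + 2 = -4 + 2 = -2)
c(G, t) = -2 - t
c(V(6), 15)**2 = (-2 - 1*15)**2 = (-2 - 15)**2 = (-17)**2 = 289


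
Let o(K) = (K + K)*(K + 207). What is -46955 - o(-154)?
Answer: -30631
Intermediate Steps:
o(K) = 2*K*(207 + K) (o(K) = (2*K)*(207 + K) = 2*K*(207 + K))
-46955 - o(-154) = -46955 - 2*(-154)*(207 - 154) = -46955 - 2*(-154)*53 = -46955 - 1*(-16324) = -46955 + 16324 = -30631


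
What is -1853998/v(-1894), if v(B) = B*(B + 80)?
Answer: -926999/1717858 ≈ -0.53963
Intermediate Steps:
v(B) = B*(80 + B)
-1853998/v(-1894) = -1853998*(-1/(1894*(80 - 1894))) = -1853998/((-1894*(-1814))) = -1853998/3435716 = -1853998*1/3435716 = -926999/1717858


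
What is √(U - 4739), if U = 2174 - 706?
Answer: I*√3271 ≈ 57.193*I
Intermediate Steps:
U = 1468
√(U - 4739) = √(1468 - 4739) = √(-3271) = I*√3271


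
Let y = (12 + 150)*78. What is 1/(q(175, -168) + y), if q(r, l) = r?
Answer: 1/12811 ≈ 7.8058e-5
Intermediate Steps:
y = 12636 (y = 162*78 = 12636)
1/(q(175, -168) + y) = 1/(175 + 12636) = 1/12811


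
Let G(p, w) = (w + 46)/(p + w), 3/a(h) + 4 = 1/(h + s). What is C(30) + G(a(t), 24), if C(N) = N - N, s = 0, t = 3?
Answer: 154/51 ≈ 3.0196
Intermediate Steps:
C(N) = 0
a(h) = 3/(-4 + 1/h) (a(h) = 3/(-4 + 1/(h + 0)) = 3/(-4 + 1/h))
G(p, w) = (46 + w)/(p + w)
C(30) + G(a(t), 24) = 0 + (46 + 24)/(-3*3/(-1 + 4*3) + 24) = 0 + 70/(-3*3/(-1 + 12) + 24) = 0 + 70/(-3*3/11 + 24) = 0 + 70/(-3*3*1/11 + 24) = 0 + 70/(-9/11 + 24) = 0 + 70/(255/11) = 0 + (11/255)*70 = 0 + 154/51 = 154/51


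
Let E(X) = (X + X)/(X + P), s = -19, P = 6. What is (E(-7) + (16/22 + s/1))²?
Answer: 2209/121 ≈ 18.256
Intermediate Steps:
E(X) = 2*X/(6 + X) (E(X) = (X + X)/(X + 6) = (2*X)/(6 + X) = 2*X/(6 + X))
(E(-7) + (16/22 + s/1))² = (2*(-7)/(6 - 7) + (16/22 - 19/1))² = (2*(-7)/(-1) + (16*(1/22) - 19*1))² = (2*(-7)*(-1) + (8/11 - 19))² = (14 - 201/11)² = (-47/11)² = 2209/121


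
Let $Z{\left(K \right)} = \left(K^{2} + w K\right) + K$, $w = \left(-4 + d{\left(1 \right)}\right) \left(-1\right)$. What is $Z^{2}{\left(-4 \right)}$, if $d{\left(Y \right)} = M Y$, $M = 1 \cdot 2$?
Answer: $16$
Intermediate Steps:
$M = 2$
$d{\left(Y \right)} = 2 Y$
$w = 2$ ($w = \left(-4 + 2 \cdot 1\right) \left(-1\right) = \left(-4 + 2\right) \left(-1\right) = \left(-2\right) \left(-1\right) = 2$)
$Z{\left(K \right)} = K^{2} + 3 K$ ($Z{\left(K \right)} = \left(K^{2} + 2 K\right) + K = K^{2} + 3 K$)
$Z^{2}{\left(-4 \right)} = \left(- 4 \left(3 - 4\right)\right)^{2} = \left(\left(-4\right) \left(-1\right)\right)^{2} = 4^{2} = 16$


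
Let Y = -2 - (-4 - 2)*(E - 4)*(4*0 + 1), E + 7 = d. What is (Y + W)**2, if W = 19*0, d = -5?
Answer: 9604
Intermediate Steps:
E = -12 (E = -7 - 5 = -12)
Y = -98 (Y = -2 - (-4 - 2)*(-12 - 4)*(4*0 + 1) = -2 - (-6*(-16))*(0 + 1) = -2 - 96 = -98)
W = 0
(Y + W)**2 = (-98 + 0)**2 = (-98)**2 = 9604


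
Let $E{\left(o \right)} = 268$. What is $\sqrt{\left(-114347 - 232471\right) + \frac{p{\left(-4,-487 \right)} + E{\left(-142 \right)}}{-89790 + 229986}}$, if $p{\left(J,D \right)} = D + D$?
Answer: $\frac{i \sqrt{1704169898544666}}{70098} \approx 588.91 i$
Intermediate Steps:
$p{\left(J,D \right)} = 2 D$
$\sqrt{\left(-114347 - 232471\right) + \frac{p{\left(-4,-487 \right)} + E{\left(-142 \right)}}{-89790 + 229986}} = \sqrt{\left(-114347 - 232471\right) + \frac{2 \left(-487\right) + 268}{-89790 + 229986}} = \sqrt{-346818 + \frac{-974 + 268}{140196}} = \sqrt{-346818 - \frac{353}{70098}} = \sqrt{- \frac{24311248517}{70098}} = \frac{i \sqrt{1704169898544666}}{70098}$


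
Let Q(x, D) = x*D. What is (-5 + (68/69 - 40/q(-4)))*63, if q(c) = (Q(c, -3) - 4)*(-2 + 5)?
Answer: -8232/23 ≈ -357.91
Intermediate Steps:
Q(x, D) = D*x
q(c) = -12 - 9*c (q(c) = (-3*c - 4)*(-2 + 5) = (-4 - 3*c)*3 = -12 - 9*c)
(-5 + (68/69 - 40/q(-4)))*63 = (-5 + (68/69 - 40/(-12 - 9*(-4))))*63 = (-5 + (68*(1/69) - 40/(-12 + 36)))*63 = (-5 + (68/69 - 40/24))*63 = (-5 + (68/69 - 40*1/24))*63 = (-5 + (68/69 - 5/3))*63 = (-5 - 47/69)*63 = -392/69*63 = -8232/23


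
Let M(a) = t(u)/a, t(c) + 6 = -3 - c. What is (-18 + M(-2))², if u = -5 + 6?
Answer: 169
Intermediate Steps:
u = 1
t(c) = -9 - c (t(c) = -6 + (-3 - c) = -9 - c)
M(a) = -10/a (M(a) = (-9 - 1*1)/a = (-9 - 1)/a = -10/a)
(-18 + M(-2))² = (-18 - 10/(-2))² = (-18 - 10*(-½))² = (-18 + 5)² = (-13)² = 169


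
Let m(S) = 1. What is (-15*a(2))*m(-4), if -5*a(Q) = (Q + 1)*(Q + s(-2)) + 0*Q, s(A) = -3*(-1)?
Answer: 45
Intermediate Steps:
s(A) = 3
a(Q) = -(1 + Q)*(3 + Q)/5 (a(Q) = -((Q + 1)*(Q + 3) + 0*Q)/5 = -((1 + Q)*(3 + Q) + 0)/5 = -(1 + Q)*(3 + Q)/5)
(-15*a(2))*m(-4) = -15*(-⅗ - ⅘*2 - ⅕*2²)*1 = -15*(-⅗ - 8/5 - ⅕*4)*1 = -15*(-⅗ - 8/5 - ⅘)*1 = -15*(-3)*1 = 45*1 = 45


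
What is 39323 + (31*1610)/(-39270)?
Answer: 22059490/561 ≈ 39322.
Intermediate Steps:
39323 + (31*1610)/(-39270) = 39323 + 49910*(-1/39270) = 39323 - 713/561 = 22059490/561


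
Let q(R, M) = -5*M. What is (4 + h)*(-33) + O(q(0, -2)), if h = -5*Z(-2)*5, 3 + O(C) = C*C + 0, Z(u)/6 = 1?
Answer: 4915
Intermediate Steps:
Z(u) = 6 (Z(u) = 6*1 = 6)
O(C) = -3 + C**2 (O(C) = -3 + (C*C + 0) = -3 + (C**2 + 0) = -3 + C**2)
h = -150 (h = -5*6*5 = -30*5 = -150)
(4 + h)*(-33) + O(q(0, -2)) = (4 - 150)*(-33) + (-3 + (-5*(-2))**2) = -146*(-33) + (-3 + 10**2) = 4818 + (-3 + 100) = 4818 + 97 = 4915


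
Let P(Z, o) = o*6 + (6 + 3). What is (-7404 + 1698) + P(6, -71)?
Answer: -6123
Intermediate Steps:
P(Z, o) = 9 + 6*o (P(Z, o) = 6*o + 9 = 9 + 6*o)
(-7404 + 1698) + P(6, -71) = (-7404 + 1698) + (9 + 6*(-71)) = -5706 + (9 - 426) = -5706 - 417 = -6123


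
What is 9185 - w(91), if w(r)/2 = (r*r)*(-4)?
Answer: 75433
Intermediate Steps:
w(r) = -8*r² (w(r) = 2*((r*r)*(-4)) = 2*(r²*(-4)) = 2*(-4*r²) = -8*r²)
9185 - w(91) = 9185 - (-8)*91² = 9185 - (-8)*8281 = 9185 - 1*(-66248) = 9185 + 66248 = 75433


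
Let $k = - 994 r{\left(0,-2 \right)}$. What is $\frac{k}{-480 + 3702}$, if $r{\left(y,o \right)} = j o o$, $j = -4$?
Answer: $\frac{7952}{1611} \approx 4.9361$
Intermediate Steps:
$r{\left(y,o \right)} = - 4 o^{2}$ ($r{\left(y,o \right)} = - 4 o o = - 4 o^{2}$)
$k = 15904$ ($k = - 994 \left(- 4 \left(-2\right)^{2}\right) = - 994 \left(\left(-4\right) 4\right) = \left(-994\right) \left(-16\right) = 15904$)
$\frac{k}{-480 + 3702} = \frac{15904}{-480 + 3702} = \frac{15904}{3222} = 15904 \cdot \frac{1}{3222} = \frac{7952}{1611}$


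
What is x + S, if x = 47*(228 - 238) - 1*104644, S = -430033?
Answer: -535147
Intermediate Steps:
x = -105114 (x = 47*(-10) - 104644 = -470 - 104644 = -105114)
x + S = -105114 - 430033 = -535147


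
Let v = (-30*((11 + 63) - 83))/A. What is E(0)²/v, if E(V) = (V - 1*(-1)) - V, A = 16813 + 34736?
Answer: 17183/90 ≈ 190.92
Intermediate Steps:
A = 51549
E(V) = 1 (E(V) = (V + 1) - V = (1 + V) - V = 1)
v = 90/17183 (v = -30*((11 + 63) - 83)/51549 = -30*(74 - 83)*(1/51549) = -30*(-9)*(1/51549) = 270*(1/51549) = 90/17183 ≈ 0.0052377)
E(0)²/v = 1²/(90/17183) = 1*(17183/90) = 17183/90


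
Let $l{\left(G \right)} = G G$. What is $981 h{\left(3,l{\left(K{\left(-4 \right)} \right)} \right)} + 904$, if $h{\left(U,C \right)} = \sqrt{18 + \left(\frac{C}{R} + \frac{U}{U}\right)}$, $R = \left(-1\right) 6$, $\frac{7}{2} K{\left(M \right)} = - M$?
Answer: $904 + \frac{327 \sqrt{8283}}{7} \approx 5155.5$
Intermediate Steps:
$K{\left(M \right)} = - \frac{2 M}{7}$ ($K{\left(M \right)} = \frac{2 \left(- M\right)}{7} = - \frac{2 M}{7}$)
$R = -6$
$l{\left(G \right)} = G^{2}$
$h{\left(U,C \right)} = \sqrt{19 - \frac{C}{6}}$ ($h{\left(U,C \right)} = \sqrt{18 + \left(\frac{C}{-6} + \frac{U}{U}\right)} = \sqrt{18 + \left(C \left(- \frac{1}{6}\right) + 1\right)} = \sqrt{18 - \left(-1 + \frac{C}{6}\right)} = \sqrt{19 - \frac{C}{6}}$)
$981 h{\left(3,l{\left(K{\left(-4 \right)} \right)} \right)} + 904 = 981 \frac{\sqrt{684 - 6 \left(\left(- \frac{2}{7}\right) \left(-4\right)\right)^{2}}}{6} + 904 = 981 \frac{\sqrt{684 - 6 \left(\frac{8}{7}\right)^{2}}}{6} + 904 = 981 \frac{\sqrt{684 - \frac{384}{49}}}{6} + 904 = 981 \frac{\sqrt{\frac{33132}{49}}}{6} + 904 = 981 \frac{\frac{2}{7} \sqrt{8283}}{6} + 904 = 981 \frac{\sqrt{8283}}{21} + 904 = \frac{327 \sqrt{8283}}{7} + 904 = 904 + \frac{327 \sqrt{8283}}{7}$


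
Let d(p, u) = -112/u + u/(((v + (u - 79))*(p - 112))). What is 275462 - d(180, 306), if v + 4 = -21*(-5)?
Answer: 27647605375/100368 ≈ 2.7546e+5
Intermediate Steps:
v = 101 (v = -4 - 21*(-5) = -4 + 105 = 101)
d(p, u) = -112/u + u/((-112 + p)*(22 + u)) (d(p, u) = -112/u + u/(((101 + (u - 79))*(p - 112))) = -112/u + u/(((101 + (-79 + u))*(-112 + p))) = -112/u + u/(((22 + u)*(-112 + p))) = -112/u + u/(((-112 + p)*(22 + u))) = -112/u + u*(1/((-112 + p)*(22 + u))) = -112/u + u/((-112 + p)*(22 + u)))
275462 - d(180, 306) = 275462 - (-275968 - 1*306**2 - 12544*306 + 2464*180 + 112*180*306)/(306*(2464 - 22*180 + 112*306 - 1*180*306)) = 275462 - (-275968 - 1*93636 - 3838464 + 443520 + 6168960)/(306*(2464 - 3960 + 34272 - 55080)) = 275462 - (-275968 - 93636 - 3838464 + 443520 + 6168960)/(306*(-22304)) = 275462 - (-1)*2404412/(306*22304) = 275462 - 1*(-35359/100368) = 275462 + 35359/100368 = 27647605375/100368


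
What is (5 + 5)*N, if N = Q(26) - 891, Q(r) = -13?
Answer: -9040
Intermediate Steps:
N = -904 (N = -13 - 891 = -904)
(5 + 5)*N = (5 + 5)*(-904) = 10*(-904) = -9040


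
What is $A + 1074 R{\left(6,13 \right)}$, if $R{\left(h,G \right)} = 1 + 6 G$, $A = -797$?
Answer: $84049$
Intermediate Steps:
$A + 1074 R{\left(6,13 \right)} = -797 + 1074 \left(1 + 6 \cdot 13\right) = -797 + 1074 \left(1 + 78\right) = -797 + 1074 \cdot 79 = -797 + 84846 = 84049$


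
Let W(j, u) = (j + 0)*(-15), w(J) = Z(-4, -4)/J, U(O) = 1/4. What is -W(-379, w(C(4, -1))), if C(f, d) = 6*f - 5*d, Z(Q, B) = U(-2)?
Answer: -5685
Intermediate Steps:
U(O) = 1/4 (U(O) = 1*(1/4) = 1/4)
Z(Q, B) = 1/4
C(f, d) = -5*d + 6*f
w(J) = 1/(4*J)
W(j, u) = -15*j (W(j, u) = j*(-15) = -15*j)
-W(-379, w(C(4, -1))) = -(-15)*(-379) = -1*5685 = -5685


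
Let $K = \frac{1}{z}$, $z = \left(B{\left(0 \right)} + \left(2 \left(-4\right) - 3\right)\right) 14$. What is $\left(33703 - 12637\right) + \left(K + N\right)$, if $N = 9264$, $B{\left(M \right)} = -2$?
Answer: $\frac{5520059}{182} \approx 30330.0$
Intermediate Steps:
$z = -182$ ($z = \left(-2 + \left(2 \left(-4\right) - 3\right)\right) 14 = \left(-2 - 11\right) 14 = \left(-13\right) 14 = -182$)
$K = - \frac{1}{182}$ ($K = \frac{1}{-182} = - \frac{1}{182} \approx -0.0054945$)
$\left(33703 - 12637\right) + \left(K + N\right) = \left(33703 - 12637\right) + \left(- \frac{1}{182} + 9264\right) = 21066 + \frac{1686047}{182} = \frac{5520059}{182}$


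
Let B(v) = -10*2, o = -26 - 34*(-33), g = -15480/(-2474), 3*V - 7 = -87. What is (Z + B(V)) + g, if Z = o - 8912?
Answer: -9685392/1237 ≈ -7829.7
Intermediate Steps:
V = -80/3 (V = 7/3 + (⅓)*(-87) = 7/3 - 29 = -80/3 ≈ -26.667)
g = 7740/1237 (g = -15480*(-1/2474) = 7740/1237 ≈ 6.2571)
o = 1096 (o = -26 + 1122 = 1096)
B(v) = -20
Z = -7816 (Z = 1096 - 8912 = -7816)
(Z + B(V)) + g = (-7816 - 20) + 7740/1237 = -7836 + 7740/1237 = -9685392/1237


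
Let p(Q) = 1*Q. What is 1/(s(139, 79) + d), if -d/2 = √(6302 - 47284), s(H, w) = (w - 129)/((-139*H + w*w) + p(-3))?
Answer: 327075/14029358963246 + 171164889*I*√40982/14029358963246 ≈ 2.3314e-8 + 0.0024699*I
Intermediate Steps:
p(Q) = Q
s(H, w) = (-129 + w)/(-3 + w² - 139*H) (s(H, w) = (w - 129)/((-139*H + w*w) - 3) = (-129 + w)/((-139*H + w²) - 3) = (-129 + w)/((w² - 139*H) - 3) = (-129 + w)/(-3 + w² - 139*H))
d = -2*I*√40982 (d = -2*√(6302 - 47284) = -2*I*√40982 ≈ -404.88*I)
1/(s(139, 79) + d) = 1/((129 - 1*79)/(3 - 1*79² + 139*139) - 2*I*√40982) = 1/((129 - 79)/(3 - 1*6241 + 19321) - 2*I*√40982) = 1/(50/(3 - 6241 + 19321) - 2*I*√40982) = 1/(50/13083 - 2*I*√40982)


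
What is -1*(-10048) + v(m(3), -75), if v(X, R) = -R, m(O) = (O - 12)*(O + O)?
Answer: 10123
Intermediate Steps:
m(O) = 2*O*(-12 + O) (m(O) = (-12 + O)*(2*O) = 2*O*(-12 + O))
-1*(-10048) + v(m(3), -75) = -1*(-10048) - 1*(-75) = 10048 + 75 = 10123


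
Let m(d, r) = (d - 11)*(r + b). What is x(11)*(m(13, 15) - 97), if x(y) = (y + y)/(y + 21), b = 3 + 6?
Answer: -539/16 ≈ -33.688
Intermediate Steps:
b = 9
m(d, r) = (-11 + d)*(9 + r) (m(d, r) = (d - 11)*(r + 9) = (-11 + d)*(9 + r))
x(y) = 2*y/(21 + y) (x(y) = (2*y)/(21 + y) = 2*y/(21 + y))
x(11)*(m(13, 15) - 97) = (2*11/(21 + 11))*((-99 - 11*15 + 9*13 + 13*15) - 97) = (2*11/32)*((-99 - 165 + 117 + 195) - 97) = (2*11*(1/32))*(48 - 97) = (11/16)*(-49) = -539/16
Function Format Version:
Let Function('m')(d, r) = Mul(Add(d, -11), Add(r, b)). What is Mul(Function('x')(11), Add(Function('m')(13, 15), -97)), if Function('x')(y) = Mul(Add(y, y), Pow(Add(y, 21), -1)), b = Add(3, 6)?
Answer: Rational(-539, 16) ≈ -33.688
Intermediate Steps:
b = 9
Function('m')(d, r) = Mul(Add(-11, d), Add(9, r)) (Function('m')(d, r) = Mul(Add(d, -11), Add(r, 9)) = Mul(Add(-11, d), Add(9, r)))
Function('x')(y) = Mul(2, y, Pow(Add(21, y), -1)) (Function('x')(y) = Mul(Mul(2, y), Pow(Add(21, y), -1)) = Mul(2, y, Pow(Add(21, y), -1)))
Mul(Function('x')(11), Add(Function('m')(13, 15), -97)) = Mul(Mul(2, 11, Pow(Add(21, 11), -1)), Add(Add(-99, Mul(-11, 15), Mul(9, 13), Mul(13, 15)), -97)) = Mul(Mul(2, 11, Pow(32, -1)), Add(Add(-99, -165, 117, 195), -97)) = Mul(Mul(2, 11, Rational(1, 32)), Add(48, -97)) = Mul(Rational(11, 16), -49) = Rational(-539, 16)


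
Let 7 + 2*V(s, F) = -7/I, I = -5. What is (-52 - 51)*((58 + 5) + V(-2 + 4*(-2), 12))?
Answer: -31003/5 ≈ -6200.6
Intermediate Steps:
V(s, F) = -14/5 (V(s, F) = -7/2 + (-7/(-5))/2 = -7/2 + (-7*(-1/5))/2 = -7/2 + (1/2)*(7/5) = -7/2 + 7/10 = -14/5)
(-52 - 51)*((58 + 5) + V(-2 + 4*(-2), 12)) = (-52 - 51)*((58 + 5) - 14/5) = -103*(63 - 14/5) = -103*301/5 = -31003/5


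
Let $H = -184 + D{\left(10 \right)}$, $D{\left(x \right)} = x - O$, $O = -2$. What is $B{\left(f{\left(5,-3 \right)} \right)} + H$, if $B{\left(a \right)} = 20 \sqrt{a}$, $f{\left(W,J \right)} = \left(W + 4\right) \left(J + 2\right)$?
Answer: $-172 + 60 i \approx -172.0 + 60.0 i$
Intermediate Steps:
$f{\left(W,J \right)} = \left(2 + J\right) \left(4 + W\right)$ ($f{\left(W,J \right)} = \left(4 + W\right) \left(2 + J\right) = \left(2 + J\right) \left(4 + W\right)$)
$D{\left(x \right)} = 2 + x$ ($D{\left(x \right)} = x - -2 = x + 2 = 2 + x$)
$H = -172$ ($H = -184 + \left(2 + 10\right) = -184 + 12 = -172$)
$B{\left(f{\left(5,-3 \right)} \right)} + H = 20 \sqrt{8 + 2 \cdot 5 + 4 \left(-3\right) - 15} - 172 = 20 \sqrt{8 + 10 - 12 - 15} - 172 = 20 \sqrt{-9} - 172 = 20 \cdot 3 i - 172 = 60 i - 172 = -172 + 60 i$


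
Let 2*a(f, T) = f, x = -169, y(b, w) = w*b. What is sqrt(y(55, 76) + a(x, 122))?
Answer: sqrt(16382)/2 ≈ 63.996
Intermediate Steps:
y(b, w) = b*w
a(f, T) = f/2
sqrt(y(55, 76) + a(x, 122)) = sqrt(55*76 + (1/2)*(-169)) = sqrt(4180 - 169/2) = sqrt(8191/2) = sqrt(16382)/2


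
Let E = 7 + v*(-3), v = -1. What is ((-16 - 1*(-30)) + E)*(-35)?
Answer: -840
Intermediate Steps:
E = 10 (E = 7 - 1*(-3) = 7 + 3 = 10)
((-16 - 1*(-30)) + E)*(-35) = ((-16 - 1*(-30)) + 10)*(-35) = ((-16 + 30) + 10)*(-35) = (14 + 10)*(-35) = 24*(-35) = -840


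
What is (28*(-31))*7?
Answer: -6076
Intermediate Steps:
(28*(-31))*7 = -868*7 = -6076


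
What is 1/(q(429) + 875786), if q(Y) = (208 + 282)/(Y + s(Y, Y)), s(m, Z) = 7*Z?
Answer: 1716/1502849021 ≈ 1.1418e-6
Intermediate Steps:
q(Y) = 245/(4*Y) (q(Y) = (208 + 282)/(Y + 7*Y) = 490/((8*Y)) = 490*(1/(8*Y)) = 245/(4*Y))
1/(q(429) + 875786) = 1/((245/4)/429 + 875786) = 1/((245/4)*(1/429) + 875786) = 1/(245/1716 + 875786) = 1/(1502849021/1716) = 1716/1502849021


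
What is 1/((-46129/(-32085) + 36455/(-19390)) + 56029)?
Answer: 124425630/6971388579797 ≈ 1.7848e-5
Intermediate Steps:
1/((-46129/(-32085) + 36455/(-19390)) + 56029) = 1/((-46129*(-1/32085) + 36455*(-1/19390)) + 56029) = 1/((46129/32085 - 7291/3878) + 56029) = 1/(-55043473/124425630 + 56029) = 1/(6971388579797/124425630) = 124425630/6971388579797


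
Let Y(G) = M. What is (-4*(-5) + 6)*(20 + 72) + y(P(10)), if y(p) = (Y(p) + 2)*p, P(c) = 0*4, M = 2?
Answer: 2392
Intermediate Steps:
Y(G) = 2
P(c) = 0
y(p) = 4*p (y(p) = (2 + 2)*p = 4*p)
(-4*(-5) + 6)*(20 + 72) + y(P(10)) = (-4*(-5) + 6)*(20 + 72) + 4*0 = (20 + 6)*92 + 0 = 26*92 + 0 = 2392 + 0 = 2392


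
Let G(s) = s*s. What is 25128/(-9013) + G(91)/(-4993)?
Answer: -200100757/45001909 ≈ -4.4465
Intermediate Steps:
G(s) = s²
25128/(-9013) + G(91)/(-4993) = 25128/(-9013) + 91²/(-4993) = 25128*(-1/9013) + 8281*(-1/4993) = -25128/9013 - 8281/4993 = -200100757/45001909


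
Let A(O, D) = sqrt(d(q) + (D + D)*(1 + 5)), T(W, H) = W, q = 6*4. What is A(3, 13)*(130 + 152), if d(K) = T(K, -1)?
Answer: 1692*sqrt(5) ≈ 3783.4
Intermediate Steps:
q = 24
d(K) = K
A(O, D) = sqrt(24 + 12*D) (A(O, D) = sqrt(24 + (D + D)*(1 + 5)) = sqrt(24 + (2*D)*6) = sqrt(24 + 12*D))
A(3, 13)*(130 + 152) = (2*sqrt(6 + 3*13))*(130 + 152) = (2*sqrt(6 + 39))*282 = (2*sqrt(45))*282 = (2*(3*sqrt(5)))*282 = (6*sqrt(5))*282 = 1692*sqrt(5)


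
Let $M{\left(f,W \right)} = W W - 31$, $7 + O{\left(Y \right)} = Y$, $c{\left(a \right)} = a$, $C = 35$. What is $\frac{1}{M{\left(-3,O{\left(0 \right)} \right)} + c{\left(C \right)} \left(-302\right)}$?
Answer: $- \frac{1}{10552} \approx -9.4769 \cdot 10^{-5}$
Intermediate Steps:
$O{\left(Y \right)} = -7 + Y$
$M{\left(f,W \right)} = -31 + W^{2}$ ($M{\left(f,W \right)} = W^{2} - 31 = -31 + W^{2}$)
$\frac{1}{M{\left(-3,O{\left(0 \right)} \right)} + c{\left(C \right)} \left(-302\right)} = \frac{1}{\left(-31 + \left(-7 + 0\right)^{2}\right) + 35 \left(-302\right)} = \frac{1}{\left(-31 + \left(-7\right)^{2}\right) - 10570} = \frac{1}{\left(-31 + 49\right) - 10570} = \frac{1}{18 - 10570} = \frac{1}{-10552} = - \frac{1}{10552}$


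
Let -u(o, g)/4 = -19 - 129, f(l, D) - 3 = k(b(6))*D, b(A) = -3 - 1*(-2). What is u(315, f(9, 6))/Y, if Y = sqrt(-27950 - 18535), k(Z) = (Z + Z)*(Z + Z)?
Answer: -592*I*sqrt(5165)/15495 ≈ -2.7458*I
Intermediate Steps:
b(A) = -1 (b(A) = -3 + 2 = -1)
k(Z) = 4*Z**2 (k(Z) = (2*Z)*(2*Z) = 4*Z**2)
f(l, D) = 3 + 4*D (f(l, D) = 3 + (4*(-1)**2)*D = 3 + (4*1)*D = 3 + 4*D)
Y = 3*I*sqrt(5165) (Y = sqrt(-46485) = 3*I*sqrt(5165) ≈ 215.6*I)
u(o, g) = 592 (u(o, g) = -4*(-19 - 129) = -4*(-148) = 592)
u(315, f(9, 6))/Y = 592/((3*I*sqrt(5165))) = 592*(-I*sqrt(5165)/15495) = -592*I*sqrt(5165)/15495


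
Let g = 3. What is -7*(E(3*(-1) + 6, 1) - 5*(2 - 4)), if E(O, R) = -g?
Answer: -49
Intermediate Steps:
E(O, R) = -3 (E(O, R) = -1*3 = -3)
-7*(E(3*(-1) + 6, 1) - 5*(2 - 4)) = -7*(-3 - 5*(2 - 4)) = -7*(-3 - 5*(-2)) = -7*(-3 + 10) = -7*7 = -49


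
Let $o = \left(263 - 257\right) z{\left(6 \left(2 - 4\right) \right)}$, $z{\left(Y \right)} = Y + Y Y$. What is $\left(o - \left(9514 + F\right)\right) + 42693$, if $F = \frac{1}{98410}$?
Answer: $\frac{3343086109}{98410} \approx 33971.0$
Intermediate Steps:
$z{\left(Y \right)} = Y + Y^{2}$
$F = \frac{1}{98410} \approx 1.0162 \cdot 10^{-5}$
$o = 792$ ($o = \left(263 - 257\right) 6 \left(2 - 4\right) \left(1 + 6 \left(2 - 4\right)\right) = 6 \cdot 6 \left(-2\right) \left(1 + 6 \left(-2\right)\right) = 6 \left(- 12 \left(1 - 12\right)\right) = 6 \left(\left(-12\right) \left(-11\right)\right) = 6 \cdot 132 = 792$)
$\left(o - \left(9514 + F\right)\right) + 42693 = \left(792 + \left(\left(33018 - 42532\right) - \frac{1}{98410}\right)\right) + 42693 = \left(792 - \frac{936272741}{98410}\right) + 42693 = - \frac{858332021}{98410} + 42693 = \frac{3343086109}{98410}$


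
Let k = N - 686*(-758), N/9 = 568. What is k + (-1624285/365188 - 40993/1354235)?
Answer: 259686185272869341/494550371180 ≈ 5.2510e+5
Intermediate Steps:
N = 5112 (N = 9*568 = 5112)
k = 525100 (k = 5112 - 686*(-758) = 5112 + 519988 = 525100)
k + (-1624285/365188 - 40993/1354235) = 525100 + (-1624285/365188 - 40993/1354235) = 525100 - 2214633748659/494550371180 = 259686185272869341/494550371180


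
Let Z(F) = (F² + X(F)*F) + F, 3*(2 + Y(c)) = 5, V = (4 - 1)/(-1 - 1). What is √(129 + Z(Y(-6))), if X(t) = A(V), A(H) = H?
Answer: √4654/6 ≈ 11.370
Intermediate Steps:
V = -3/2 (V = 3/(-2) = 3*(-½) = -3/2 ≈ -1.5000)
Y(c) = -⅓ (Y(c) = -2 + (⅓)*5 = -2 + 5/3 = -⅓)
X(t) = -3/2
Z(F) = F² - F/2 (Z(F) = (F² - 3*F/2) + F = F² - F/2)
√(129 + Z(Y(-6))) = √(129 - (-½ - ⅓)/3) = √(129 - ⅓*(-⅚)) = √(129 + 5/18) = √(2327/18) = √4654/6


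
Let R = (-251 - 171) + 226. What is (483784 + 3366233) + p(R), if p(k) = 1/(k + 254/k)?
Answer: 74440078597/19335 ≈ 3.8500e+6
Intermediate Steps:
R = -196 (R = -422 + 226 = -196)
(483784 + 3366233) + p(R) = (483784 + 3366233) - 196/(254 + (-196)²) = 3850017 - 196/(254 + 38416) = 3850017 - 196/38670 = 3850017 - 196*1/38670 = 3850017 - 98/19335 = 74440078597/19335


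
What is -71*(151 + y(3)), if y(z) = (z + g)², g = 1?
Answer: -11857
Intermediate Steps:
y(z) = (1 + z)² (y(z) = (z + 1)² = (1 + z)²)
-71*(151 + y(3)) = -71*(151 + (1 + 3)²) = -71*(151 + 4²) = -71*(151 + 16) = -71*167 = -11857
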